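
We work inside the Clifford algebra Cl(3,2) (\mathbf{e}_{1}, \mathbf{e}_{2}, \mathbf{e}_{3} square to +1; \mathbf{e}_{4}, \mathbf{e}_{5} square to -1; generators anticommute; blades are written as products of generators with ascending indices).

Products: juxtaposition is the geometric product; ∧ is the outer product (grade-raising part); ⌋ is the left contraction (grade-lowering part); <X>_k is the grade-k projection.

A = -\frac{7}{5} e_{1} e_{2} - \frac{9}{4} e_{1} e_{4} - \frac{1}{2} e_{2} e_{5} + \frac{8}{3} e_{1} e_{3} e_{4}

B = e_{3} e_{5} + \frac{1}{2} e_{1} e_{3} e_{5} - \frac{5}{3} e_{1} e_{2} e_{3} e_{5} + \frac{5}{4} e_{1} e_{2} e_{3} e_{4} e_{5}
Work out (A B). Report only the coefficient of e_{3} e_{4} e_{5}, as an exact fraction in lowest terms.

step 1: -\frac{5}{6} e_{1} e_{3} - \frac{1}{2} e_{2} e_{3} + \frac{10}{3} e_{2} e_{5} - \frac{7}{3} e_{3} e_{5} - \frac{4}{3} e_{4} e_{5} - \frac{1}{4} e_{1} e_{2} e_{3} - \frac{5}{8} e_{1} e_{3} e_{4} - \frac{8}{3} e_{1} e_{4} e_{5} - \frac{169}{80} e_{2} e_{3} e_{5} + \frac{40}{9} e_{2} e_{4} e_{5} + \frac{5}{8} e_{3} e_{4} e_{5} - \frac{7}{5} e_{1} e_{2} e_{3} e_{5} + \frac{9}{4} e_{1} e_{3} e_{4} e_{5} - \frac{15}{4} e_{2} e_{3} e_{4} e_{5}
Answer: \frac{5}{8}


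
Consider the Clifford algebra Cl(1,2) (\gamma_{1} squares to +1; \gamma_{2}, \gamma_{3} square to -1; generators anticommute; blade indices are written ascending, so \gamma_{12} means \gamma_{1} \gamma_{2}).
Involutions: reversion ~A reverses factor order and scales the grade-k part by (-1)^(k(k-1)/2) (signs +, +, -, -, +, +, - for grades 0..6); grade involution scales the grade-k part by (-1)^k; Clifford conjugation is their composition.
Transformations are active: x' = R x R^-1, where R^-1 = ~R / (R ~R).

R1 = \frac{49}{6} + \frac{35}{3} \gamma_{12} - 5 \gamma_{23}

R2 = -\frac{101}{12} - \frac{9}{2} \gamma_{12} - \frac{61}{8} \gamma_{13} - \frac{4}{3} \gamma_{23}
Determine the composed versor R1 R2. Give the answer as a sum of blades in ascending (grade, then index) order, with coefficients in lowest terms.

Distribute over the terms of R1 (each basis-blade product reordered to ascending indices, repeated generators contracted through their squares):
(\frac{49}{6}) R2 = -\frac{4949}{72} - \frac{147}{4} \gamma_{12} - \frac{2989}{48} \gamma_{13} - \frac{98}{9} \gamma_{23}
(\frac{35}{3} \gamma_{12}) R2 = -\frac{105}{2} - \frac{3535}{36} \gamma_{12} + \frac{140}{9} \gamma_{13} + \frac{2135}{24} \gamma_{23}
(-5 \gamma_{23}) R2 = -\frac{20}{3} - \frac{305}{8} \gamma_{12} + \frac{45}{2} \gamma_{13} + \frac{505}{12} \gamma_{23}
Summing the partial products and collecting blades:
Answer: -\frac{9209}{72} - \frac{12461}{72} \gamma_{12} - \frac{3487}{144} \gamma_{13} + \frac{8651}{72} \gamma_{23}


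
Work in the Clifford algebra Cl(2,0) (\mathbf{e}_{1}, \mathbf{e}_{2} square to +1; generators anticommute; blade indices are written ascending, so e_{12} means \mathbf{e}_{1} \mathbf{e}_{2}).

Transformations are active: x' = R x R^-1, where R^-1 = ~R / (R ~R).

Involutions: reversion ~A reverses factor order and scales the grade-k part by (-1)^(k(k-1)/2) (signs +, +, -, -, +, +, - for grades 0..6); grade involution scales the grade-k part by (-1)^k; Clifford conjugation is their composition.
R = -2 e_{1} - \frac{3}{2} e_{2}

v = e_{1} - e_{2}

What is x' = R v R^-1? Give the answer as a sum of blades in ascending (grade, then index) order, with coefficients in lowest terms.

~R = -2 e_{1} - \frac{3}{2} e_{2}, and R ~R = \frac{25}{4}, so R^-1 = ~R / (\frac{25}{4}).
R v = -\frac{1}{2} + \frac{7}{2} e_{12}
Answer: -\frac{17}{25} e_{1} + \frac{31}{25} e_{2}


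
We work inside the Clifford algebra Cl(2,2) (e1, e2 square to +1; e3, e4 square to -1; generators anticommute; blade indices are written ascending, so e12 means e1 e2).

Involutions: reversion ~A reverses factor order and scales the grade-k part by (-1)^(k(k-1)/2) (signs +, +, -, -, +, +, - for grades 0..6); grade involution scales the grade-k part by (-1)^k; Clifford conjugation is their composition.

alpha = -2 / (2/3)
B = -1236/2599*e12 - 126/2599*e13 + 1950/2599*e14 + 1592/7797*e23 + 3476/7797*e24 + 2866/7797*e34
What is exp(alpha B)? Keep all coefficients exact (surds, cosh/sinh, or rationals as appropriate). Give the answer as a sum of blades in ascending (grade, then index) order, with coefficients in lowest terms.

B^2 term by term: the squares give (-1236/2599)^2*(e12)^2 + (-126/2599)^2*(e13)^2 + (1950/2599)^2*(e14)^2 + (1592/7797)^2*(e23)^2 + (3476/7797)^2*(e24)^2 + (2866/7797)^2*(e34)^2 = 1527696/6754801*(-1) + 15876/6754801*(+1) + 3802500/6754801*(+1) + 2534464/60793209*(+1) + 12082576/60793209*(+1) + 8213956/60793209*(-1) = 4/9 (each basis 2-blade squares to minus the product of its generators' squares); cross terms between blades sharing an index anticommute and cancel; the commuting (index-disjoint) pairs give grade-4 terms 2*c*c'*(blade product), which cancel blade by blade — e1234: -2361584/6754801 + 291984/6754801 + 2069600/6754801 = 0 — confirming B is simple. So B^2 = 4/9.
B^2 = 4/9 — the series telescopes hyperbolically here: l = 2/3, alpha*l = -2, so exp(alpha B) = cosh(-2) + (sinh(-2)/(2/3))*B = cosh(2) + (-3*sinh(2)/2)*B.
Answer: cosh(2) + 1854*sinh(2)/2599*e12 + 189*sinh(2)/2599*e13 - 2925*sinh(2)/2599*e14 - 796*sinh(2)/2599*e23 - 1738*sinh(2)/2599*e24 - 1433*sinh(2)/2599*e34


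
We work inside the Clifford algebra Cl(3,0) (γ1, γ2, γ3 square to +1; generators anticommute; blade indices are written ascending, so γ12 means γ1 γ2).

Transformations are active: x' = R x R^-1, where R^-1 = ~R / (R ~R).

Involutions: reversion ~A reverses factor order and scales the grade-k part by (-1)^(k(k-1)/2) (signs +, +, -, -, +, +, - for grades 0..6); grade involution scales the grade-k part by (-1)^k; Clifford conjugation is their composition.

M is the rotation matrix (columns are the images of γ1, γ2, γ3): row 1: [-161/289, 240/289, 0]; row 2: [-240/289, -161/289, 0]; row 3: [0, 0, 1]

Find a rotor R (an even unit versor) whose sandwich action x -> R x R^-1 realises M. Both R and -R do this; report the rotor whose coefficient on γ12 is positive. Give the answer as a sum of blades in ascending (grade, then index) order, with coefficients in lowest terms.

Method: write R = a + b12*γ12 + b13*γ13 + b23*γ23 with a^2 + b12^2 + b13^2 + b23^2 = 1 (so R^-1 = ~R). Expanding the columns R e_j ~R gives tr M = 4a^2 - 1 and, from the antisymmetric part, M21 - M12 = -4a*b12, M13 - M31 = 4a*b13, M32 - M23 = -4a*b23.
Here tr M = -33/289, so a^2 = (1 + tr M)/4 = 64/289 and a = ±8/17. Taking a = 8/17: M21 - M12 = -480/289, M13 - M31 = 0, M32 - M23 = 0, giving b12 = 15/17, b13 = 0, b23 = 0, i.e. R = 8/17 + 15/17*γ12.
Its γ12 coefficient is already positive.
Answer: 8/17 + 15/17*γ12. Recall the cover is two-to-one: with M of trace -33/289, both preimages act alike, and the stated γ12 sign chooses the sheet.


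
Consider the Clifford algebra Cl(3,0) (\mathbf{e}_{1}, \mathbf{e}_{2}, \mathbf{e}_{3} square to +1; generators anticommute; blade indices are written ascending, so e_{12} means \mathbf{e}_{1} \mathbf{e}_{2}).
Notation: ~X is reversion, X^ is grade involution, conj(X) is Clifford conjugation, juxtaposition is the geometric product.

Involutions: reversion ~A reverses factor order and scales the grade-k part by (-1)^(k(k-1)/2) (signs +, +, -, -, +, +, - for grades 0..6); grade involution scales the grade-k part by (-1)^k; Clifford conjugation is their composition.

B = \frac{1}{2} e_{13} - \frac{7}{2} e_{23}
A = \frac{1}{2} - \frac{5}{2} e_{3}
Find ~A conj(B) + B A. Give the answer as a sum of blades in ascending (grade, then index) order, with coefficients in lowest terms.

first term: -\frac{5}{4} e_{1} + \frac{35}{4} e_{2} - \frac{1}{4} e_{13} + \frac{7}{4} e_{23}
second term: -\frac{5}{4} e_{1} + \frac{35}{4} e_{2} + \frac{1}{4} e_{13} - \frac{7}{4} e_{23}
Answer: -\frac{5}{2} e_{1} + \frac{35}{2} e_{2}


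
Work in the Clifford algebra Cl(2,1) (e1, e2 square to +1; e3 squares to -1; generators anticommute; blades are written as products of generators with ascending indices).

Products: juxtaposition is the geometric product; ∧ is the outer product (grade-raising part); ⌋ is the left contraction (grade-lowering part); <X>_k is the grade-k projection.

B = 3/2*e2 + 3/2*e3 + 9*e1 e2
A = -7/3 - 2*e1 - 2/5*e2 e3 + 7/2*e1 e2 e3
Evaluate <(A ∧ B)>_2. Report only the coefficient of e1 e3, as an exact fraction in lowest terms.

step 1: -7/2*e2 - 7/2*e3 - 24*e1 e2 - 3*e1 e3
step 2: -24*e1 e2 - 3*e1 e3
Answer: -3


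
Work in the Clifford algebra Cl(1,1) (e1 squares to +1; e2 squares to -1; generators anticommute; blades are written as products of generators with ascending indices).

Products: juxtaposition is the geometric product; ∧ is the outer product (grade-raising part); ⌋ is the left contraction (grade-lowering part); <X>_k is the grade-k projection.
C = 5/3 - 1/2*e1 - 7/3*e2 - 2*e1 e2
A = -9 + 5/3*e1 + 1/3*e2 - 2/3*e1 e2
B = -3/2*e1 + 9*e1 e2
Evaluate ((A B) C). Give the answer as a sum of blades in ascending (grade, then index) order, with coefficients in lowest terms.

step 1: -17/2 + 33/2*e1 + 14*e2 - 161/2*e1 e2
step 2: 685/4 - 2209/12*e1 - 361/12*e2 - 446/3*e1 e2
Answer: 685/4 - 2209/12*e1 - 361/12*e2 - 446/3*e1 e2


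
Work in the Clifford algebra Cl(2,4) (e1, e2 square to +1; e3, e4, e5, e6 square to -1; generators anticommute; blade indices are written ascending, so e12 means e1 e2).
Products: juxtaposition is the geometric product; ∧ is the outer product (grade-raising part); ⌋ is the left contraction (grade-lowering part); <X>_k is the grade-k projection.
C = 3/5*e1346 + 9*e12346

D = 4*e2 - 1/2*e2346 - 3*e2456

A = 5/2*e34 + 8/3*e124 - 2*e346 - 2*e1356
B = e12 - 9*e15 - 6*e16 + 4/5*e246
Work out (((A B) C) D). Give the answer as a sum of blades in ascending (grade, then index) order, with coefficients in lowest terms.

step 1: -8/3*e4 + 32/15*e16 - 8/5*e23 + 12*e35 - 18*e36 + 12*e134 - 2*e236 - 24*e245 - 16*e246 + 5/2*e1234 - 45/2*e1345 - 15*e1346 - 2*e2356 - 8/5*e12345 - 2*e12346 + 18*e13456
step 2: 27 - 681/5*e2 + 54/5*e5 + 153/10*e6 - 144*e13 + 36/5*e14 + 162*e25 - 213/2*e26 + 32/25*e34 - 279/10*e56 - 48/5*e123 - 804/5*e124 + 8/5*e136 + 18*e145 - 72/5*e146 - 96/5*e234 + 10173/50*e256 - 24*e1236 - 6/5*e1245 + 24/25*e1246 + 216*e1356 - 36/5*e1456 + 72/5*e12356 - 108*e12456
step 3: -2724/5 - 324*e1 + 108*e2 + 30519/50*e4 - 648*e5 + 2082/5*e6 - 108/5*e12 + 972/25*e13 + 3276/5*e14 - 72/25*e15 - 18/5*e16 - 837/10*e24 - 216/5*e25 - 1514/25*e26 - 471/20*e34 + 639/2*e45 + 486*e46 + 20346/25*e56 + 2844/5*e123 - 148/5*e124 + 216/5*e125 + 54*e126 - 216/5*e134 + 54*e135 - 882/5*e136 + 12/5*e145 + 216/25*e146 + 2412/5*e156 - 253/100*e234 - 459/10*e245 + 162/5*e246 - 558/5*e256 + 10173/100*e345 + 681/10*e346 - 288/5*e356 + 2043/5*e456 - 648*e1234 + 18/5*e1235 + 10*e1236 + 180*e1245 + 72/5*e1246 - 108/5*e1256 - 72*e1345 - 57*e1356 + 432*e1456 - 279/20*e2345 - 27/2*e2346 + 96/25*e2356 - 81*e2456 + 81*e3456 + 24/5*e12345 - 873*e12356 + 144/5*e12456 - 144/5*e13456 + 27/5*e23456 - 432*e123456
Answer: -2724/5 - 324*e1 + 108*e2 + 30519/50*e4 - 648*e5 + 2082/5*e6 - 108/5*e12 + 972/25*e13 + 3276/5*e14 - 72/25*e15 - 18/5*e16 - 837/10*e24 - 216/5*e25 - 1514/25*e26 - 471/20*e34 + 639/2*e45 + 486*e46 + 20346/25*e56 + 2844/5*e123 - 148/5*e124 + 216/5*e125 + 54*e126 - 216/5*e134 + 54*e135 - 882/5*e136 + 12/5*e145 + 216/25*e146 + 2412/5*e156 - 253/100*e234 - 459/10*e245 + 162/5*e246 - 558/5*e256 + 10173/100*e345 + 681/10*e346 - 288/5*e356 + 2043/5*e456 - 648*e1234 + 18/5*e1235 + 10*e1236 + 180*e1245 + 72/5*e1246 - 108/5*e1256 - 72*e1345 - 57*e1356 + 432*e1456 - 279/20*e2345 - 27/2*e2346 + 96/25*e2356 - 81*e2456 + 81*e3456 + 24/5*e12345 - 873*e12356 + 144/5*e12456 - 144/5*e13456 + 27/5*e23456 - 432*e123456


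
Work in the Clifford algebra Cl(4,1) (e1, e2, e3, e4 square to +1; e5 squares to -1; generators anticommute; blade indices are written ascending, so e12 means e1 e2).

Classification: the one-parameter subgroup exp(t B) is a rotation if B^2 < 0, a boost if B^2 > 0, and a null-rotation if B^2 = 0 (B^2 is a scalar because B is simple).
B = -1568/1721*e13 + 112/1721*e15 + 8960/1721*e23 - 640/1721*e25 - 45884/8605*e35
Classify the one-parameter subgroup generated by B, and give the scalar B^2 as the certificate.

B^2 term by term: the squares give (-1568/1721)^2*(e13)^2 + (112/1721)^2*(e15)^2 + (8960/1721)^2*(e23)^2 + (-640/1721)^2*(e25)^2 + (-45884/8605)^2*(e35)^2 = 2458624/2961841*(-1) + 12544/2961841*(+1) + 80281600/2961841*(-1) + 409600/2961841*(+1) + 2105341456/74046025*(+1) = 16/25 (each basis 2-blade squares to minus the product of its generators' squares); cross terms between blades sharing an index anticommute and cancel; the commuting (index-disjoint) pairs give grade-4 terms 2*c*c'*(blade product), which cancel blade by blade — e1235: -2007040/2961841 + 2007040/2961841 = 0 — confirming B is simple. So B^2 = 16/25.
Answer: boost, certificate B^2 = 16/25. Note: conjugating B changes its blade decomposition but never the scalar B^2 = 16/25, whose sign settles the classification.


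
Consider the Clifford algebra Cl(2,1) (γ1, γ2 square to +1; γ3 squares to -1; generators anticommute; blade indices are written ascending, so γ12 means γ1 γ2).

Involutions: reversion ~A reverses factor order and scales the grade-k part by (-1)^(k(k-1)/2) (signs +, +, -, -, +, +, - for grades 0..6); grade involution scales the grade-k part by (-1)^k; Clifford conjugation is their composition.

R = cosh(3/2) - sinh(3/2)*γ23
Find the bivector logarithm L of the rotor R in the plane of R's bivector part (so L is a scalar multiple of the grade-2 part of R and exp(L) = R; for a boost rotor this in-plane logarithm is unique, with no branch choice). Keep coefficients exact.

The scalar part of R is cosh(3/2), which determines |rapidity| via cosh; the sign lives in the bivector part, and pairing them (bivector part over sinh of the rapidity = the plane) gives the unique in-plane L = rapidity * plane.
Concretely: cosh(rapidity) = cosh(3/2) gives rapidity = ±3/2, and since rapidity/sinh(rapidity) is even the sign is immaterial: L = (rapidity/sinh(rapidity)) * <R>_2 = (3/(2*sinh(3/2))) * <R>_2.
Answer: -3/2*γ23


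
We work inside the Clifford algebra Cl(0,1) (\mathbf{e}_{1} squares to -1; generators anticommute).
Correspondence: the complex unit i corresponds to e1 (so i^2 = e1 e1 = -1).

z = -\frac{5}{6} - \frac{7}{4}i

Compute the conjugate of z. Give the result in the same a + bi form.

In blades: z = -\frac{5}{6} - \frac{7}{4} e_{1}.
Conjugation here is Clifford conjugation: the scalar is fixed and the grade-1 and grade-2 blades all flip sign, giving -\frac{5}{6} + \frac{7}{4} e_{1}; translating back:
Answer: -\frac{5}{6} + \frac{7}{4}i


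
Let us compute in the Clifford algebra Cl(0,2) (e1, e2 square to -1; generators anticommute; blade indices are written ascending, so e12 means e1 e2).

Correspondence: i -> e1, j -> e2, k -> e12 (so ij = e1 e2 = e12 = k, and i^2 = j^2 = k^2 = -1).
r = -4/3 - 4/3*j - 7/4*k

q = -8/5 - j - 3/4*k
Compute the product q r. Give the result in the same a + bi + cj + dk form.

In blades: q = -8/5 - e2 - 3/4*e12, r = -4/3 - 4/3*e2 - 7/4*e12.
Distribute q over r term by term (generator squares from the signature, products reordered to ascending indices): (-8/5)*r = 32/15 + 32/15*e2 + 14/5*e12; (-e2)*r = -4/3 + 7/4*e1 + 4/3*e2; (-3/4*e12)*r = -21/16 - e1 + e12.
Sum: -41/80 + 3/4*e1 + 52/15*e2 + 19/5*e12; translating back through the correspondence:
Answer: -41/80 + 3/4*i + 52/15*j + 19/5*k


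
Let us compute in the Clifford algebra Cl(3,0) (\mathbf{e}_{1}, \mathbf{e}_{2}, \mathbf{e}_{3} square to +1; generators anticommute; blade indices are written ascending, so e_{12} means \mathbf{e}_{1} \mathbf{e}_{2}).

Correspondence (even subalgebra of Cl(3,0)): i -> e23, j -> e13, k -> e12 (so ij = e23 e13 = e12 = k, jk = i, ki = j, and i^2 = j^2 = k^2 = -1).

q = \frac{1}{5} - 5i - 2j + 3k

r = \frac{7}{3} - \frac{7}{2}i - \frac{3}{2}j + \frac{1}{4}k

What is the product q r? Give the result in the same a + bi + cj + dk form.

In blades: q = \frac{1}{5} + 3 e_{12} - 2 e_{13} - 5 e_{23}, r = \frac{7}{3} + \frac{1}{4} e_{12} - \frac{3}{2} e_{13} - \frac{7}{2} e_{23}.
Distribute q over r term by term (generator squares from the signature, products reordered to ascending indices): (\frac{1}{5})*r = \frac{7}{15} + \frac{1}{20} e_{12} - \frac{3}{10} e_{13} - \frac{7}{10} e_{23}; (3 e_{12})*r = -\frac{3}{4} + 7 e_{12} - \frac{21}{2} e_{13} + \frac{9}{2} e_{23}; (-2 e_{13})*r = -3 - 7 e_{12} - \frac{14}{3} e_{13} - \frac{1}{2} e_{23}; (-5 e_{23})*r = -\frac{35}{2} + \frac{15}{2} e_{12} + \frac{5}{4} e_{13} - \frac{35}{3} e_{23}.
Sum: -\frac{1247}{60} + \frac{151}{20} e_{12} - \frac{853}{60} e_{13} - \frac{251}{30} e_{23}; translating back through the correspondence:
Answer: -\frac{1247}{60} - \frac{251}{30}i - \frac{853}{60}j + \frac{151}{20}k


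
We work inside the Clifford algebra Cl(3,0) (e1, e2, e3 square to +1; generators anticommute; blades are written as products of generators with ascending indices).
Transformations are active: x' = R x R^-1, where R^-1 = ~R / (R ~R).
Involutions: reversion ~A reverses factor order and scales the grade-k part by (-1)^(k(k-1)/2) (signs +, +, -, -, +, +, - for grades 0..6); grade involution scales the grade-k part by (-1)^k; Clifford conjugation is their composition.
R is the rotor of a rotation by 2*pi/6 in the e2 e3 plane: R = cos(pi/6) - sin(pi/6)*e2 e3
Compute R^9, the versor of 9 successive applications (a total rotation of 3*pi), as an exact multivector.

Half-angle bookkeeping: 9 applications in e2 e3 add up to rotor phase 9*pi/6 = 3*pi/2, so R^9 = cos(3*pi/2) - sin(3*pi/2)*e2 e3.
cos(3*pi/2) = 0 and sin(3*pi/2) = -1, so R^9 = e2 e3. The net rotation is 1*pi (after discarding 1 full turn, each of which contributes a factor -1 to the rotor); the rotor keeps the half-angle phase exactly.
Answer: e2 e3


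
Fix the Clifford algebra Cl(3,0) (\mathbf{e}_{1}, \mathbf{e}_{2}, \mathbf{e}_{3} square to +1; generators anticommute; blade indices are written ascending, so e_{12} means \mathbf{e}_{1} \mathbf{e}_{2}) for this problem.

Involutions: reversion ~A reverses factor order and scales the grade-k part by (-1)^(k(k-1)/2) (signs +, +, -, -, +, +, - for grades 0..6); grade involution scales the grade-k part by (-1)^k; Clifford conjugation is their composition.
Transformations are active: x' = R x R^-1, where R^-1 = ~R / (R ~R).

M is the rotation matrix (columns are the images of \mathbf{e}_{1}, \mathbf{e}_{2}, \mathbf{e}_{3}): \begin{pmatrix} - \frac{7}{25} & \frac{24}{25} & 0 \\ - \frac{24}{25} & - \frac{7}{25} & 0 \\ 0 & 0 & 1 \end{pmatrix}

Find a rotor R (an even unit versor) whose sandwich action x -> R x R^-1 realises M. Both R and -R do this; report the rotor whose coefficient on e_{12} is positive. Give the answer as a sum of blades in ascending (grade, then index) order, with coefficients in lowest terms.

Method: write R = a + b12*e_{12} + b13*e_{13} + b23*e_{23} with a^2 + b12^2 + b13^2 + b23^2 = 1 (so R^-1 = ~R). Expanding the columns R e_j ~R gives tr M = 4a^2 - 1 and, from the antisymmetric part, M21 - M12 = -4a*b12, M13 - M31 = 4a*b13, M32 - M23 = -4a*b23.
Here tr M = \frac{11}{25}, so a^2 = (1 + tr M)/4 = \frac{9}{25} and a = ±\frac{3}{5}. Taking a = \frac{3}{5}: M21 - M12 = -\frac{48}{25}, M13 - M31 = 0, M32 - M23 = 0, giving b12 = \frac{4}{5}, b13 = 0, b23 = 0, i.e. R = \frac{3}{5} + \frac{4}{5} e_{12}.
Its e_{12} coefficient is already positive.
Answer: \frac{3}{5} + \frac{4}{5} e_{12}. Recall the cover is two-to-one: with M of trace \frac{11}{25}, both preimages act alike, and the stated e_{12} sign chooses the sheet.


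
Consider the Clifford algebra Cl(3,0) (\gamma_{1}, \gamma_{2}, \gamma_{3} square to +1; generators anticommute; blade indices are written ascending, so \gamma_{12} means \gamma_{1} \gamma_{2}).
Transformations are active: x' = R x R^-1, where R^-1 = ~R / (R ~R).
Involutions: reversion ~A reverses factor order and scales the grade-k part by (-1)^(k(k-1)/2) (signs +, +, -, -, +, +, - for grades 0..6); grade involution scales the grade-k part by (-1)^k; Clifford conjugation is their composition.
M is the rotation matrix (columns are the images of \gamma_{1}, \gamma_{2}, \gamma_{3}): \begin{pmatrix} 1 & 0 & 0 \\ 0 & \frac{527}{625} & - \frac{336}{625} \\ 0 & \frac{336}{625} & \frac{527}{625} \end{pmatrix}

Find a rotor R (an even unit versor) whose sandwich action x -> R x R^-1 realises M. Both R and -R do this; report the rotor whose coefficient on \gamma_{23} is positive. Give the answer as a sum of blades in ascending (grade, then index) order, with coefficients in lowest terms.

Method: write R = a + b12*\gamma_{12} + b13*\gamma_{13} + b23*\gamma_{23} with a^2 + b12^2 + b13^2 + b23^2 = 1 (so R^-1 = ~R). Expanding the columns R e_j ~R gives tr M = 4a^2 - 1 and, from the antisymmetric part, M21 - M12 = -4a*b12, M13 - M31 = 4a*b13, M32 - M23 = -4a*b23.
Here tr M = \frac{1679}{625}, so a^2 = (1 + tr M)/4 = \frac{576}{625} and a = ±\frac{24}{25}. Taking a = \frac{24}{25}: M21 - M12 = 0, M13 - M31 = 0, M32 - M23 = \frac{672}{625}, giving b12 = 0, b13 = 0, b23 = -\frac{7}{25}, i.e. R = \frac{24}{25} - \frac{7}{25} \gamma_{23}.
Its \gamma_{23} coefficient is negative, so report the other preimage -R.
Answer: -\frac{24}{25} + \frac{7}{25} \gamma_{23}. Sheet selection: the two-to-one cover makes ±R indistinguishable at the matrix level (trace \frac{1679}{625}), so uniqueness comes from the required sign on \gamma_{23}.


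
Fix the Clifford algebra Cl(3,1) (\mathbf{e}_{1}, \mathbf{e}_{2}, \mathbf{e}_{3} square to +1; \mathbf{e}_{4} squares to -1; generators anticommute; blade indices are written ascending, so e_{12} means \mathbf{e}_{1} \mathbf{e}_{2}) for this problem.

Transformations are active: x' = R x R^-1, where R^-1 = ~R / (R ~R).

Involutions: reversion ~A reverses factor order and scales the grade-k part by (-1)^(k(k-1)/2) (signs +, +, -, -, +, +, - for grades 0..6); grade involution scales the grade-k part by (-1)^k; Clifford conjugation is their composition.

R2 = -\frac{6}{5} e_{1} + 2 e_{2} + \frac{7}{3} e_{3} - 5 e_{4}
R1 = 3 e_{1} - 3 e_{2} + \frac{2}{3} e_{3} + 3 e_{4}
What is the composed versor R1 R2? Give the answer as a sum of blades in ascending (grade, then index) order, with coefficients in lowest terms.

Distribute over the terms of R1 (each basis-blade product reordered to ascending indices, repeated generators contracted through their squares):
(3 e_{1}) R2 = -\frac{18}{5} + 6 e_{12} + 7 e_{13} - 15 e_{14}
(-3 e_{2}) R2 = -6 - \frac{18}{5} e_{12} - 7 e_{23} + 15 e_{24}
(\frac{2}{3} e_{3}) R2 = \frac{14}{9} + \frac{4}{5} e_{13} - \frac{4}{3} e_{23} - \frac{10}{3} e_{34}
(3 e_{4}) R2 = 15 + \frac{18}{5} e_{14} - 6 e_{24} - 7 e_{34}
Summing the partial products and collecting blades:
Answer: \frac{313}{45} + \frac{12}{5} e_{12} + \frac{39}{5} e_{13} - \frac{57}{5} e_{14} - \frac{25}{3} e_{23} + 9 e_{24} - \frac{31}{3} e_{34}


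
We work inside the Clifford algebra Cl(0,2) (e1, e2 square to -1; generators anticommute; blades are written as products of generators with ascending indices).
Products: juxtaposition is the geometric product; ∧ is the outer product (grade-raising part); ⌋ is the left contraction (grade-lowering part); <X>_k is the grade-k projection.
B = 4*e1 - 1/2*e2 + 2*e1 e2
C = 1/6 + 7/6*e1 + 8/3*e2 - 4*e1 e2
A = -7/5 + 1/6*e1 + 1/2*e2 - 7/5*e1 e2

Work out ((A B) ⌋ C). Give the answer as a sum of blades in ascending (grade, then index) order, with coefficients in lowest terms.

step 1: 143/60 - 53/10*e1 - 157/30*e2 - 293/60*e1 e2
step 2: 361/360 + 8537/360*e1 - 668/45*e2 - 143/15*e1 e2
Answer: 361/360 + 8537/360*e1 - 668/45*e2 - 143/15*e1 e2


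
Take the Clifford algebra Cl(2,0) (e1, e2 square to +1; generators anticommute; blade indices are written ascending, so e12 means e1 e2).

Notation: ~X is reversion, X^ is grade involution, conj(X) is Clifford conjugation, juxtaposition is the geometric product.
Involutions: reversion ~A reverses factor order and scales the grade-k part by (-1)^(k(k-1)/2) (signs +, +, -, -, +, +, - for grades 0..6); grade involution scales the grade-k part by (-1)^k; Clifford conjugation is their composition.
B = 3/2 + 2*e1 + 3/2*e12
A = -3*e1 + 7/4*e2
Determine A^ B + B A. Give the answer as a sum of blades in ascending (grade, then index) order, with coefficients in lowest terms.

first term: 6 + 57/8*e1 + 15/8*e2 + 7/2*e12
second term: -6 - 15/8*e1 + 57/8*e2 + 7/2*e12
Answer: 21/4*e1 + 9*e2 + 7*e12


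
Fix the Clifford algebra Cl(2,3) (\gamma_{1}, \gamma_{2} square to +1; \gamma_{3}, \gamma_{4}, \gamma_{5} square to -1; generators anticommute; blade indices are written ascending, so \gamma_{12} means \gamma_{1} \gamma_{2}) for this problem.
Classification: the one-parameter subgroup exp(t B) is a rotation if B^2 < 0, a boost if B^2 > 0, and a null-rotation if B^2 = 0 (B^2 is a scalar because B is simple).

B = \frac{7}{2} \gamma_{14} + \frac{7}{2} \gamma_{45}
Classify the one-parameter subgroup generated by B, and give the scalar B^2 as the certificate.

B^2 term by term: the squares give (\frac{7}{2})^2*(\gamma_{14})^2 + (\frac{7}{2})^2*(\gamma_{45})^2 = \frac{49}{4}*(+1) + \frac{49}{4}*(-1) = 0 (each basis 2-blade squares to minus the product of its generators' squares); cross terms between blades sharing an index anticommute and cancel. So B^2 = 0.
Answer: null-rotation, certificate B^2 = 0. Certificate logic: 0 is a conjugation-invariant scalar, so its sign fixes rotation versus boost versus null-rotation outright.


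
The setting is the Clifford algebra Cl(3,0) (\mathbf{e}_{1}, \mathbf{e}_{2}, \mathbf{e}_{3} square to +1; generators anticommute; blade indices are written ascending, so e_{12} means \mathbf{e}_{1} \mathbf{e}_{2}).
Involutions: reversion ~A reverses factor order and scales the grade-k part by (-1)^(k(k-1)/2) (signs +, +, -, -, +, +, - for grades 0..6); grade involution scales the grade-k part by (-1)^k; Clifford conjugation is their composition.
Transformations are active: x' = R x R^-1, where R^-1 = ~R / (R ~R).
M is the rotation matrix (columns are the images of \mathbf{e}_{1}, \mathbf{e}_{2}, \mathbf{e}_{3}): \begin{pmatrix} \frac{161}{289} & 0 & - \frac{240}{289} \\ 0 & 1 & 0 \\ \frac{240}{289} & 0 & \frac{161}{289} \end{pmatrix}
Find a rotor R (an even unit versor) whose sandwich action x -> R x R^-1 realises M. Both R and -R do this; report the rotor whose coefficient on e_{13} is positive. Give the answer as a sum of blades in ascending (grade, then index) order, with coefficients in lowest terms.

Method: write R = a + b12*e_{12} + b13*e_{13} + b23*e_{23} with a^2 + b12^2 + b13^2 + b23^2 = 1 (so R^-1 = ~R). Expanding the columns R e_j ~R gives tr M = 4a^2 - 1 and, from the antisymmetric part, M21 - M12 = -4a*b12, M13 - M31 = 4a*b13, M32 - M23 = -4a*b23.
Here tr M = \frac{611}{289}, so a^2 = (1 + tr M)/4 = \frac{225}{289} and a = ±\frac{15}{17}. Taking a = \frac{15}{17}: M21 - M12 = 0, M13 - M31 = -\frac{480}{289}, M32 - M23 = 0, giving b12 = 0, b13 = -\frac{8}{17}, b23 = 0, i.e. R = \frac{15}{17} - \frac{8}{17} e_{13}.
Its e_{13} coefficient is negative, so report the other preimage -R.
Answer: -\frac{15}{17} + \frac{8}{17} e_{13}. Uniqueness: Spin(3) -> SO(3) maps R and -R to the same rotation of trace \frac{611}{289}; fixing the sign of the e_{13} coefficient removes the ambiguity.


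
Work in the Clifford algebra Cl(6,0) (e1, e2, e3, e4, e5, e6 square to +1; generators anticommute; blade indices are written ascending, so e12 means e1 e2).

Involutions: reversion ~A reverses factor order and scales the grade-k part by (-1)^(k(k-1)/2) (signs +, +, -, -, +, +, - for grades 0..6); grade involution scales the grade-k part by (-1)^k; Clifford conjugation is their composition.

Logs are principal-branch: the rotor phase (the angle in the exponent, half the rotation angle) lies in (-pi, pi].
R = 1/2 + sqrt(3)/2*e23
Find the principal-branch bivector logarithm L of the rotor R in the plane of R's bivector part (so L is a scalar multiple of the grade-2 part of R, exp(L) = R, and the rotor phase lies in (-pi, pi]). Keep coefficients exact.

The scalar part of R is 1/2, so the principal-branch rotor phase is pinned; divide the bivector part by its sine to get the unit plane — L is the phase times that plane.
Concretely: cos(phase) = 1/2 gives phase = ±pi/3, and since phase/sin(phase) is even the sign is immaterial: L = (phase/sin(phase)) * <R>_2 = (2*sqrt(3)*pi/9) * <R>_2.
Answer: pi/3*e23


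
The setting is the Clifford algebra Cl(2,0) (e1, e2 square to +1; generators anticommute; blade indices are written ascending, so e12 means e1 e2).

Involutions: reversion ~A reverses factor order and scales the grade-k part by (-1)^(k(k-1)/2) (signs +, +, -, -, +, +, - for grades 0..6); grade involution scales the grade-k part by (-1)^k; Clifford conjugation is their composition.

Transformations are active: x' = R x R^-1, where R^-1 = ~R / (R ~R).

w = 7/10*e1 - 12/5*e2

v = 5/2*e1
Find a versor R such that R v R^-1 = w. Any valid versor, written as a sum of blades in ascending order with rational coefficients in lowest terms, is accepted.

A norm check does it: q(v) = q(w) = 25/4, hence R = v + w = 16/5*e1 - 12/5*e2 realises the map — parallel part kept, (v - w)/2 negated, v carried to w.
Answer: 16/5*e1 - 12/5*e2


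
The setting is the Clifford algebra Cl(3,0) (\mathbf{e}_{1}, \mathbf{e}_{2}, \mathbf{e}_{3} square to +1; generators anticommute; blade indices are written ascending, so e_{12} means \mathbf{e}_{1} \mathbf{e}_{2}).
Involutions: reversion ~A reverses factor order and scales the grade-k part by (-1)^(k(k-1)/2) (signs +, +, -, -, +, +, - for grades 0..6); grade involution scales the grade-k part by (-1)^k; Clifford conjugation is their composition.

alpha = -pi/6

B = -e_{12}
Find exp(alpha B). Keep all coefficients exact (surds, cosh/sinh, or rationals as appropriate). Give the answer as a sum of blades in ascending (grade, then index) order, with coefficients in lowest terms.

B^2 = (-1)^2*(e_{12})^2 = 1*(-1) = -1 (a basis 2-blade squares to minus the product of its generators' squares).
B^2 = -1 — a negative square means the series sums to a rotation: l = 1, alpha*l = - \frac{\pi}{6}, so exp(alpha B) = cos(- \frac{\pi}{6}) + (sin(- \frac{\pi}{6})/1)*B = \frac{\sqrt{3}}{2} + (- \frac{1}{2})*B.
Answer: \frac{\sqrt{3}}{2} + \frac{1}{2} e_{12}


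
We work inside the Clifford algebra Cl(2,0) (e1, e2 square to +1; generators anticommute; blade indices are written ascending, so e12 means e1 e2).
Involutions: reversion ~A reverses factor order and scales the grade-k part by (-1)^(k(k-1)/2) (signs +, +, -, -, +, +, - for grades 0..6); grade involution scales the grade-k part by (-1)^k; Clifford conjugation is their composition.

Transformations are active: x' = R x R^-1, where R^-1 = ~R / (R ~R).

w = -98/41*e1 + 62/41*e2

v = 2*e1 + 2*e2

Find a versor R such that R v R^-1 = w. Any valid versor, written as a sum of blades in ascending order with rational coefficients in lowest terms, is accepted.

A norm check does it: q(v) = q(w) = 8, hence R = v + w = -16/41*e1 + 144/41*e2 realises the map — parallel part kept, (v - w)/2 negated, v carried to w.
Answer: -16/41*e1 + 144/41*e2


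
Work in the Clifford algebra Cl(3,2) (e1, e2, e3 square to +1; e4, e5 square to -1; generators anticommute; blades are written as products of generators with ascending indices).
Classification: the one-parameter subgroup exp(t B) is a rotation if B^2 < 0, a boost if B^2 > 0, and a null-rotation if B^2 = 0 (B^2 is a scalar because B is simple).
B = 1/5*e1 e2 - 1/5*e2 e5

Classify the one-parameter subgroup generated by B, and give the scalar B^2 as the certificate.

B^2 term by term: the squares give (1/5)^2*(e1 e2)^2 + (-1/5)^2*(e2 e5)^2 = 1/25*(-1) + 1/25*(+1) = 0 (each basis 2-blade squares to minus the product of its generators' squares); cross terms between blades sharing an index anticommute and cancel. So B^2 = 0.
Answer: null-rotation, certificate B^2 = 0. The invariant at work: B^2 = 0 is unchanged by conjugation, hence its sign classifies the subgroup whatever basis B is written in.


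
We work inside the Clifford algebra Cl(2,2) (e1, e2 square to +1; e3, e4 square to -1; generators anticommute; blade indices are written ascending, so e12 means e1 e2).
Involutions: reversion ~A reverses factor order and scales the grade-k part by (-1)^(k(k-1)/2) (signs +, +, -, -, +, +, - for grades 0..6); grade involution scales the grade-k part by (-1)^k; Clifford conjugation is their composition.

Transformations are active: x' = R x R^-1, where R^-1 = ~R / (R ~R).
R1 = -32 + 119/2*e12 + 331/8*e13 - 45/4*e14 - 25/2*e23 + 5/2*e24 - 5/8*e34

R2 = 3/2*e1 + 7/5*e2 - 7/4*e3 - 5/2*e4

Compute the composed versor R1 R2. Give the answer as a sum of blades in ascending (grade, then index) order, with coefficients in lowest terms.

Distribute over the terms of R2 (each basis-blade product reordered to ascending indices, repeated generators contracted through their squares):
R1 (3/2*e1) = -48*e1 - 357/4*e2 - 993/16*e3 + 135/8*e4 - 75/4*e123 + 15/4*e124 - 15/16*e134
R1 (7/5*e2) = 833/10*e1 - 224/5*e2 + 35/2*e3 - 7/2*e4 - 2317/40*e123 + 63/4*e124 - 7/8*e234
R1 (-7/4*e3) = 2317/32*e1 - 175/8*e2 + 56*e3 + 35/32*e4 - 833/8*e123 - 315/16*e134 + 35/8*e234
R1 (-5/2*e4) = -225/8*e1 + 25/4*e2 - 25/16*e3 + 80*e4 - 595/4*e124 - 1655/16*e134 + 125/4*e234
Summing the partial products and collecting blades:
Answer: 12733/160*e1 - 5987/40*e2 + 79/8*e3 + 3023/32*e4 - 904/5*e123 - 517/4*e124 - 1985/16*e134 + 139/4*e234


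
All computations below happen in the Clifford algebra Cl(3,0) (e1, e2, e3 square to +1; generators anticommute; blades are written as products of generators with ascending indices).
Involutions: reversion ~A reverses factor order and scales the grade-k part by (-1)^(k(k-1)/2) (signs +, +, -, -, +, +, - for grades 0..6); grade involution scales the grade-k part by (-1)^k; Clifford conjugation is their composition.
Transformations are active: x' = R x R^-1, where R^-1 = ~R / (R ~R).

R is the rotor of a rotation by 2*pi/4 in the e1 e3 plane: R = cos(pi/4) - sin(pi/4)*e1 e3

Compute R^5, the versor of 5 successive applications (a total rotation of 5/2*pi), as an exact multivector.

Rotor phase runs at HALF the rotation angle; powers of one rotor simply add phase, so after 5 steps in e1 e3 the phase is 5*pi/4 = 5*pi/4 and R^5 = cos(5*pi/4) - sin(5*pi/4)*e1 e3.
cos(5*pi/4) = -sqrt(2)/2 and sin(5*pi/4) = -sqrt(2)/2, so R^5 = -sqrt(2)/2 + sqrt(2)/2*e1 e3. The net rotation is 1/2*pi (after discarding 1 full turn, each of which contributes a factor -1 to the rotor); the rotor keeps the half-angle phase exactly.
Answer: -sqrt(2)/2 + sqrt(2)/2*e1 e3


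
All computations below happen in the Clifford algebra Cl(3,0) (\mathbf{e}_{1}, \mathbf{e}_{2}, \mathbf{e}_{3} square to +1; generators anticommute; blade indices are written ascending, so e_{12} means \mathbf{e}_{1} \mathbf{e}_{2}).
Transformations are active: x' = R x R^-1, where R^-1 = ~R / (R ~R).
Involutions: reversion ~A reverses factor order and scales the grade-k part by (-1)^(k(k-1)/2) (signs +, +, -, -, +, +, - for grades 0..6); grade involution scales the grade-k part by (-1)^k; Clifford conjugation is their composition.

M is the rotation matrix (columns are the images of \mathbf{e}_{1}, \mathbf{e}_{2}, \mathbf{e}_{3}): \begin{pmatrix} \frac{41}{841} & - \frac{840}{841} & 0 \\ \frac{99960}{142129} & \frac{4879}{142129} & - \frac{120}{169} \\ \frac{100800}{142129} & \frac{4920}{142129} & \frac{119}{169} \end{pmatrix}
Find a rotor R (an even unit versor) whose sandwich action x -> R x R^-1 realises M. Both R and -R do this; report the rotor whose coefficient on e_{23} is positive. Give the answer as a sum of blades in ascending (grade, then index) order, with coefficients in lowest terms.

Method: write R = a + b12*e_{12} + b13*e_{13} + b23*e_{23} with a^2 + b12^2 + b13^2 + b23^2 = 1 (so R^-1 = ~R). Expanding the columns R e_j ~R gives tr M = 4a^2 - 1 and, from the antisymmetric part, M21 - M12 = -4a*b12, M13 - M31 = 4a*b13, M32 - M23 = -4a*b23.
Here tr M = \frac{111887}{142129}, so a^2 = (1 + tr M)/4 = \frac{63504}{142129} and a = ±\frac{252}{377}. Taking a = \frac{252}{377}: M21 - M12 = \frac{241920}{142129}, M13 - M31 = -\frac{100800}{142129}, M32 - M23 = \frac{105840}{142129}, giving b12 = -\frac{240}{377}, b13 = -\frac{100}{377}, b23 = -\frac{105}{377}, i.e. R = \frac{252}{377} - \frac{240}{377} e_{12} - \frac{100}{377} e_{13} - \frac{105}{377} e_{23}.
Its e_{23} coefficient is negative, so report the other preimage -R.
Answer: -\frac{252}{377} + \frac{240}{377} e_{12} + \frac{100}{377} e_{13} + \frac{105}{377} e_{23}. Key observation: the double cover Spin(3) -> SO(3) sends R and -R to the same matrix (trace \frac{111887}{142129} here), so the stated sign of the e_{23} coefficient is what selects one sheet.


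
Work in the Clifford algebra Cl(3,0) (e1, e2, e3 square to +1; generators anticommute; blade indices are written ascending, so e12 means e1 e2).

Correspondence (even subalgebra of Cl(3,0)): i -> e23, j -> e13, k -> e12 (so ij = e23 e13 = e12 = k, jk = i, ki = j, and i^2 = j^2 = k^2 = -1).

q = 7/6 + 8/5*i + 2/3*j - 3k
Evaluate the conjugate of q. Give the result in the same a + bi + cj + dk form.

In blades: q = 7/6 - 3*e12 + 2/3*e13 + 8/5*e23.
Quaternion conjugation is reversion on the even subalgebra: the scalar is fixed and every grade-2 blade flips sign, giving 7/6 + 3*e12 - 2/3*e13 - 8/5*e23; translating back:
Answer: 7/6 - 8/5*i - 2/3*j + 3k


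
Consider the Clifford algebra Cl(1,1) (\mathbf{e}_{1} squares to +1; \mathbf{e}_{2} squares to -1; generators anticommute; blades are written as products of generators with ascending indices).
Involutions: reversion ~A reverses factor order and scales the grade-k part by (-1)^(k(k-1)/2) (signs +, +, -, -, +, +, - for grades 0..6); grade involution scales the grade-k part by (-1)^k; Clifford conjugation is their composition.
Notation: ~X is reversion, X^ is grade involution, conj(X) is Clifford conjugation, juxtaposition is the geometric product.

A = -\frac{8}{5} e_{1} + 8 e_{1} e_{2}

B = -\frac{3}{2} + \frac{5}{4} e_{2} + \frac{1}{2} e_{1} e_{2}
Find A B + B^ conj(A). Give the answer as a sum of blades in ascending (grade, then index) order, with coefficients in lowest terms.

first term: 4 - \frac{38}{5} e_{1} - \frac{4}{5} e_{2} - 14 e_{1} e_{2}
second term: -4 + \frac{38}{5} e_{1} - \frac{4}{5} e_{2} + 14 e_{1} e_{2}
Answer: -\frac{8}{5} e_{2}


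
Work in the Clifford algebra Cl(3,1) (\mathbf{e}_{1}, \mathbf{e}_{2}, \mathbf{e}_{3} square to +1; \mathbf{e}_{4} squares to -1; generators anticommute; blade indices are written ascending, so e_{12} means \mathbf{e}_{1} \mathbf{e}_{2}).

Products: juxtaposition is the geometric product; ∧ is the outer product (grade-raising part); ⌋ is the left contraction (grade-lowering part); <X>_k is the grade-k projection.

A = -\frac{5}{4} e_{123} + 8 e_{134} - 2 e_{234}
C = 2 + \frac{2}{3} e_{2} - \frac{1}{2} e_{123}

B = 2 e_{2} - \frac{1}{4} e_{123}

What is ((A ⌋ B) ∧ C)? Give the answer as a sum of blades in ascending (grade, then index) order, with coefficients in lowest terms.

step 1: -\frac{5}{16}
step 2: -\frac{5}{8} - \frac{5}{24} e_{2} + \frac{5}{32} e_{123}
Answer: -\frac{5}{8} - \frac{5}{24} e_{2} + \frac{5}{32} e_{123}


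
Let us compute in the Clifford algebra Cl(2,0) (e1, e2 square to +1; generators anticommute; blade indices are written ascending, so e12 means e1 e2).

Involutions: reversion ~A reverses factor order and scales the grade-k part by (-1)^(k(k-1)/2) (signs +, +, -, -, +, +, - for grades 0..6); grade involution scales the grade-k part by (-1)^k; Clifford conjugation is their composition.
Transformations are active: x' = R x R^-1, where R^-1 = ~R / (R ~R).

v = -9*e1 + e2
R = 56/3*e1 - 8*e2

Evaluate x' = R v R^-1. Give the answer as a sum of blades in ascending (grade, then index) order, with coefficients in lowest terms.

~R = 56/3*e1 - 8*e2, and R ~R = 3712/9, so R^-1 = ~R / (3712/9).
R v = -176 - 160/3*e12
Answer: -201/29*e1 + 169/29*e2


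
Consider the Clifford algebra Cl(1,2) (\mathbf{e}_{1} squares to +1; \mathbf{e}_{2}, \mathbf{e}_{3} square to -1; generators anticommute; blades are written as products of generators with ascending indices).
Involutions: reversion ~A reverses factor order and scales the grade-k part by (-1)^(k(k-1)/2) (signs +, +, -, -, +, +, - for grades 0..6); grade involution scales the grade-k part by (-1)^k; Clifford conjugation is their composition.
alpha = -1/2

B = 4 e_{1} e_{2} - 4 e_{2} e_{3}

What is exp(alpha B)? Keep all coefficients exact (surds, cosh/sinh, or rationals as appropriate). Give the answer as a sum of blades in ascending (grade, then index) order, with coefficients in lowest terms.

B^2 term by term: the squares give (4)^2*(e_{1} e_{2})^2 + (-4)^2*(e_{2} e_{3})^2 = 16*(+1) + 16*(-1) = 0 (each basis 2-blade squares to minus the product of its generators' squares); cross terms between blades sharing an index anticommute and cancel. So B^2 = 0.
B^2 = 0, hence only two terms survive: exp(alpha B) = 1 + alpha B (parabolic case).
Answer: 1 - 2 e_{1} e_{2} + 2 e_{2} e_{3}
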